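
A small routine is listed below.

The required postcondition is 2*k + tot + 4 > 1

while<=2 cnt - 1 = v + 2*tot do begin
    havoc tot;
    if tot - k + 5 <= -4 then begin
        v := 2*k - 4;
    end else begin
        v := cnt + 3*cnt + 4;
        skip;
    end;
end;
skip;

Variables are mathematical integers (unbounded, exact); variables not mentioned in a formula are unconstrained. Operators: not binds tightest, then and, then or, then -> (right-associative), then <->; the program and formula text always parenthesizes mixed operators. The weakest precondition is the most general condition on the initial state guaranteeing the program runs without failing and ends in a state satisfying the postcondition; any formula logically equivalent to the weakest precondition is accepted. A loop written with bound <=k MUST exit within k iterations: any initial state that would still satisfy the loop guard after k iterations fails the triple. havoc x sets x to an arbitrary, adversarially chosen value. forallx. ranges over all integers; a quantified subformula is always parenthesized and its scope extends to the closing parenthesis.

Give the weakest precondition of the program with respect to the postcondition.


Working backward. After the program, the postcondition 2*k + tot + 4 > 1 must hold; in canonical form it is 2*k + tot > -3.
Before skip: 2*k + tot > -3
Before the loop (bound <=2), unroll the exhaustion recursion (WP_0 = exit-now case; WP_j = one more guarded iteration, up to j = 2):
  WP_0: (not (cnt = 2*tot + v + 1)) and 2*k + tot > -3
  WP_1: (cnt = 2*tot + v + 1 -> (forall tot_1. ((tot_1 <= k - 9 -> ((not (cnt = 2*k + 2*tot_1 - 3)) and 2*k + tot_1 > -3)) and ((not (tot_1 <= k - 9)) -> ((not (3*cnt + 2*tot_1 = -5)) and 2*k + tot_1 > -3))))) and ((not (cnt = 2*tot + v + 1)) -> 2*k + tot > -3)
  WP_2: (cnt = 2*tot + v + 1 -> (forall tot_2. ((tot_2 <= k - 9 -> ((cnt = 2*k + 2*tot_2 - 3 -> (forall tot_1. ((tot_1 <= k - 9 -> ((not (cnt = 2*k + 2*tot_1 - 3)) and 2*k + tot_1 > -3)) and ((not (tot_1 <= k - 9)) -> ((not (3*cnt + 2*tot_1 = -5)) and 2*k + tot_1 > -3))))) and ((not (cnt = 2*k + 2*tot_2 - 3)) -> 2*k + tot_2 > -3))) and ((not (tot_2 <= k - 9)) -> ((3*cnt + 2*tot_2 = -5 -> (forall tot_1. ((tot_1 <= k - 9 -> ((not (cnt = 2*k + 2*tot_1 - 3)) and 2*k + tot_1 > -3)) and ((not (tot_1 <= k - 9)) -> ((not (3*cnt + 2*tot_1 = -5)) and 2*k + tot_1 > -3))))) and ((not (3*cnt + 2*tot_2 = -5)) -> 2*k + tot_2 > -3)))))) and ((not (cnt = 2*tot + v + 1)) -> 2*k + tot > -3)
So before the loop: (cnt = 2*tot + v + 1 -> (forall tot_2. ((tot_2 <= k - 9 -> ((cnt = 2*k + 2*tot_2 - 3 -> (forall tot_1. ((tot_1 <= k - 9 -> ((not (cnt = 2*k + 2*tot_1 - 3)) and 2*k + tot_1 > -3)) and ((not (tot_1 <= k - 9)) -> ((not (3*cnt + 2*tot_1 = -5)) and 2*k + tot_1 > -3))))) and ((not (cnt = 2*k + 2*tot_2 - 3)) -> 2*k + tot_2 > -3))) and ((not (tot_2 <= k - 9)) -> ((3*cnt + 2*tot_2 = -5 -> (forall tot_1. ((tot_1 <= k - 9 -> ((not (cnt = 2*k + 2*tot_1 - 3)) and 2*k + tot_1 > -3)) and ((not (tot_1 <= k - 9)) -> ((not (3*cnt + 2*tot_1 = -5)) and 2*k + tot_1 > -3))))) and ((not (3*cnt + 2*tot_2 = -5)) -> 2*k + tot_2 > -3)))))) and ((not (cnt = 2*tot + v + 1)) -> 2*k + tot > -3)
Answer: WP = (cnt = 2*tot + v + 1 -> (forall tot_2. ((tot_2 <= k - 9 -> ((cnt = 2*k + 2*tot_2 - 3 -> (forall tot_1. ((tot_1 <= k - 9 -> ((not (cnt = 2*k + 2*tot_1 - 3)) and 2*k + tot_1 > -3)) and ((not (tot_1 <= k - 9)) -> ((not (3*cnt + 2*tot_1 = -5)) and 2*k + tot_1 > -3))))) and ((not (cnt = 2*k + 2*tot_2 - 3)) -> 2*k + tot_2 > -3))) and ((not (tot_2 <= k - 9)) -> ((3*cnt + 2*tot_2 = -5 -> (forall tot_1. ((tot_1 <= k - 9 -> ((not (cnt = 2*k + 2*tot_1 - 3)) and 2*k + tot_1 > -3)) and ((not (tot_1 <= k - 9)) -> ((not (3*cnt + 2*tot_1 = -5)) and 2*k + tot_1 > -3))))) and ((not (3*cnt + 2*tot_2 = -5)) -> 2*k + tot_2 > -3)))))) and ((not (cnt = 2*tot + v + 1)) -> 2*k + tot > -3)


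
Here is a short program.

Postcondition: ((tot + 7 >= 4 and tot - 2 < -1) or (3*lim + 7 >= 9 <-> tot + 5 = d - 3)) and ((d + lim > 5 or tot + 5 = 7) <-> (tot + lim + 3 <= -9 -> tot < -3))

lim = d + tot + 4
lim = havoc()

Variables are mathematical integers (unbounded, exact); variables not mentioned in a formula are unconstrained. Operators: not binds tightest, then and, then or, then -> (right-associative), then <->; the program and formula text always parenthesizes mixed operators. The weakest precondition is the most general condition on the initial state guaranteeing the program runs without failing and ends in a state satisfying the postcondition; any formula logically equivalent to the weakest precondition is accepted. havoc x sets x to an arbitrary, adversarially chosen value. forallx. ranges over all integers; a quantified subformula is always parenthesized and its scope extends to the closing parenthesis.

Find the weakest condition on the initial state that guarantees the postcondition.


Working backward. After the program, the postcondition ((tot + 7 >= 4 and tot - 2 < -1) or (3*lim + 7 >= 9 <-> tot + 5 = d - 3)) and ((d + lim > 5 or tot + 5 = 7) <-> (tot + lim + 3 <= -9 -> tot < -3)) must hold; in canonical form it is ((tot >= -3 and tot < 1) or (3*lim >= 2 <-> tot = d - 8)) and ((d + lim > 5 or tot = 2) <-> (lim + tot <= -12 -> tot < -3)).
Before havoc lim: forall lim_1. (((tot >= -3 and tot < 1) or (3*lim_1 >= 2 <-> tot = d - 8)) and ((d + lim_1 > 5 or tot = 2) <-> (lim_1 + tot <= -12 -> tot < -3)))
Before lim := d + tot + 4: forall lim_1. (((tot >= -3 and tot < 1) or (3*lim_1 >= 2 <-> tot = d - 8)) and ((d + lim_1 > 5 or tot = 2) <-> (lim_1 + tot <= -12 -> tot < -3)))
Answer: WP = forall lim_1. (((tot >= -3 and tot < 1) or (3*lim_1 >= 2 <-> tot = d - 8)) and ((d + lim_1 > 5 or tot = 2) <-> (lim_1 + tot <= -12 -> tot < -3)))


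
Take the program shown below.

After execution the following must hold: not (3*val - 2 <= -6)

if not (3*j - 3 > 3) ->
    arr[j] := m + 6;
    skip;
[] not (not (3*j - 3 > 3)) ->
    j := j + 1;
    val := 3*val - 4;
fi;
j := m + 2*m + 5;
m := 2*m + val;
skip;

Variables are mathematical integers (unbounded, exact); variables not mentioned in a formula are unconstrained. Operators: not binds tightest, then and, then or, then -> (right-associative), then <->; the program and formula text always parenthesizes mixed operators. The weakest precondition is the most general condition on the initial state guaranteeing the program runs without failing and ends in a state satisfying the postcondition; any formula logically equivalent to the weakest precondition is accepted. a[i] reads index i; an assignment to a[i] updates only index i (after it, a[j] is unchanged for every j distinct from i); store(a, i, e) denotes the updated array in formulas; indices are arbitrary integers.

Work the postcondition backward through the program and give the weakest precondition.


Working backward. After the program, the postcondition not (3*val - 2 <= -6) must hold; in canonical form it is not (3*val <= -4).
Before skip: not (3*val <= -4)
Before m := 2*m + val: not (3*val <= -4)
Before j := m + 2*m + 5: not (3*val <= -4)
Then branch requires not (3*val <= -4); else branch requires not (9*val <= 8).
Before the if: ((not (3*j > 6)) -> (not (3*val <= -4))) and (3*j > 6 -> (not (9*val <= 8)))
Answer: WP = ((not (3*j > 6)) -> (not (3*val <= -4))) and (3*j > 6 -> (not (9*val <= 8)))


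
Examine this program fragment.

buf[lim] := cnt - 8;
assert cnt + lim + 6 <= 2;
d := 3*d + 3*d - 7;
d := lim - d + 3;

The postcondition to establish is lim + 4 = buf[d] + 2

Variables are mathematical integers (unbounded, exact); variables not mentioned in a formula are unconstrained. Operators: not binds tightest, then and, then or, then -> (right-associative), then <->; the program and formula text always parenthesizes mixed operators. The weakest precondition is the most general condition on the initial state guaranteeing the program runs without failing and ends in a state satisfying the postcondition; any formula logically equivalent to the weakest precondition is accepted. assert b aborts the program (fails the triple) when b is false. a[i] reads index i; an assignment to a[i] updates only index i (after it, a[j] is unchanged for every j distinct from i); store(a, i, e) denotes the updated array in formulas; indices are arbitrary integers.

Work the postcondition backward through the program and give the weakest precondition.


Working backward. After the program, the postcondition lim + 4 = buf[d] + 2 must hold; in canonical form it is lim = buf[d] - 2.
Before d := lim - d + 3: lim = buf[-d + lim + 3] - 2
Before d := 3*d + 3*d - 7: lim = buf[-6*d + lim + 10] - 2
Before assert cnt + lim + 6 <= 2: cnt + lim <= -4 and lim = buf[-6*d + lim + 10] - 2
Before buf[lim] := cnt - 8: cnt + lim <= -4 and lim = store(buf, lim, cnt - 8)[-6*d + lim + 10] - 2
Answer: WP = cnt + lim <= -4 and lim = store(buf, lim, cnt - 8)[-6*d + lim + 10] - 2


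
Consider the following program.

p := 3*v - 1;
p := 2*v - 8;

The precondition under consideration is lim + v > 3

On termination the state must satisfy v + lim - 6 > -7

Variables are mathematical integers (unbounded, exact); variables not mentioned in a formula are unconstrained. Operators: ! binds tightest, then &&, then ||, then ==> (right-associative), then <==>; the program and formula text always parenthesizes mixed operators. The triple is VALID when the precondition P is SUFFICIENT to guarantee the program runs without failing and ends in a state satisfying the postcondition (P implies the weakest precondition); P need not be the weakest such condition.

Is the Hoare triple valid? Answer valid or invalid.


Working backward. After the program, the postcondition v + lim - 6 > -7 must hold; in canonical form it is lim + v > -1.
Before p := 2*v - 8: lim + v > -1
Before p := 3*v - 1: lim + v > -1
The weakest precondition is lim + v > -1.
Check whether lim + v > 3 implies it.
Every state satisfying the precondition satisfies the weakest precondition: the implication holds.
Answer: valid


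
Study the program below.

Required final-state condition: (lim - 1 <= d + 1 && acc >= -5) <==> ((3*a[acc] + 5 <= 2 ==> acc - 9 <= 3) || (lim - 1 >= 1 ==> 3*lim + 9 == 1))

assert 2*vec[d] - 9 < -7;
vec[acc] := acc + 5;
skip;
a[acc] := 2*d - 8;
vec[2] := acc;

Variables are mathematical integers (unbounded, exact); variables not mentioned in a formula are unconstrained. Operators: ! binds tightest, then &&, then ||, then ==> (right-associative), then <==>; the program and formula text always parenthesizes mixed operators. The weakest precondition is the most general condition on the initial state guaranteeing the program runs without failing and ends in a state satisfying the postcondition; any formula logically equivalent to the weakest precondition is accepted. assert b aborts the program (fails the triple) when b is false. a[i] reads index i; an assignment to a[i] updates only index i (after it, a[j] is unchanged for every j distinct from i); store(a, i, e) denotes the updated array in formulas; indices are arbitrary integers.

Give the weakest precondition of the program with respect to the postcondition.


Working backward. After the program, the postcondition (lim - 1 <= d + 1 && acc >= -5) <==> ((3*a[acc] + 5 <= 2 ==> acc - 9 <= 3) || (lim - 1 >= 1 ==> 3*lim + 9 == 1)) must hold; in canonical form it is (lim <= d + 2 && acc >= -5) <==> ((3*a[acc] <= -3 ==> acc <= 12) || (lim >= 2 ==> 3*lim == -8)).
Before vec[2] := acc: (lim <= d + 2 && acc >= -5) <==> ((3*a[acc] <= -3 ==> acc <= 12) || (lim >= 2 ==> 3*lim == -8))
Before a[acc] := 2*d - 8: (lim <= d + 2 && acc >= -5) <==> ((3*store(a, acc, 2*d - 8)[acc] <= -3 ==> acc <= 12) || (lim >= 2 ==> 3*lim == -8))
Before skip: (lim <= d + 2 && acc >= -5) <==> ((3*store(a, acc, 2*d - 8)[acc] <= -3 ==> acc <= 12) || (lim >= 2 ==> 3*lim == -8))
Before vec[acc] := acc + 5: (lim <= d + 2 && acc >= -5) <==> ((3*store(a, acc, 2*d - 8)[acc] <= -3 ==> acc <= 12) || (lim >= 2 ==> 3*lim == -8))
Before assert 2*vec[d] - 9 < -7: 2*vec[d] < 2 && ((lim <= d + 2 && acc >= -5) <==> ((3*store(a, acc, 2*d - 8)[acc] <= -3 ==> acc <= 12) || (lim >= 2 ==> 3*lim == -8)))
Answer: WP = 2*vec[d] < 2 && ((lim <= d + 2 && acc >= -5) <==> ((3*store(a, acc, 2*d - 8)[acc] <= -3 ==> acc <= 12) || (lim >= 2 ==> 3*lim == -8)))


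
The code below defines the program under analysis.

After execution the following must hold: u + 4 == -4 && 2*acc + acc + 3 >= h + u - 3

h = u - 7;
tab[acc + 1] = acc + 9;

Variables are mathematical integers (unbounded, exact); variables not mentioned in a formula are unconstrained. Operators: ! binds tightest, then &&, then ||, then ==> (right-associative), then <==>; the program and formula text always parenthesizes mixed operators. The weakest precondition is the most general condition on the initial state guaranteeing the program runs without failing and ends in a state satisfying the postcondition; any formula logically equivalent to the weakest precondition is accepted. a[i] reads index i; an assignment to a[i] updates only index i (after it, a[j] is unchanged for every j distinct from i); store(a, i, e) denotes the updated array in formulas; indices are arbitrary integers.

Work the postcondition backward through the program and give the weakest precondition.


Working backward. After the program, the postcondition u + 4 == -4 && 2*acc + acc + 3 >= h + u - 3 must hold; in canonical form it is u == -8 && 3*acc >= h + u - 6.
Before tab[acc + 1] := acc + 9: u == -8 && 3*acc >= h + u - 6
Before h := u - 7: u == -8 && 3*acc >= 2*u - 13
Answer: WP = u == -8 && 3*acc >= 2*u - 13


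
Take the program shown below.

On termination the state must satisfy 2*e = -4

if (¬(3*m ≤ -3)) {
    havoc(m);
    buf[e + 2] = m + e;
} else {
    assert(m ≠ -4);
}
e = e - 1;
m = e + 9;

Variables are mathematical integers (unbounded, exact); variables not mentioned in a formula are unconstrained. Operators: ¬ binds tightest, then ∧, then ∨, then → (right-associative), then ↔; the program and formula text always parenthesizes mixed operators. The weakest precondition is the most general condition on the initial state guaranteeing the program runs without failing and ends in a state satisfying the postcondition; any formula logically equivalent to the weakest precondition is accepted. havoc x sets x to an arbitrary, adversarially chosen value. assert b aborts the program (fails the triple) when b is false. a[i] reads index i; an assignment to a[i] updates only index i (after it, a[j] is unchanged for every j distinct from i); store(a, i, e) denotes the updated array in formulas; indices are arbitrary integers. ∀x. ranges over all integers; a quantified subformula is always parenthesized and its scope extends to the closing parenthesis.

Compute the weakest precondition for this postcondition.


Working backward. After the program, 2*e = -4 must hold.
Before m := e + 9: 2*e = -4
Before e := e - 1: 2*e = -2
Then branch requires 2*e = -2; else branch requires m ≠ -4 ∧ 2*e = -2.
Before the if: ((¬(3*m ≤ -3)) → 2*e = -2) ∧ (3*m ≤ -3 → (m ≠ -4 ∧ 2*e = -2))
Answer: WP = ((¬(3*m ≤ -3)) → 2*e = -2) ∧ (3*m ≤ -3 → (m ≠ -4 ∧ 2*e = -2))


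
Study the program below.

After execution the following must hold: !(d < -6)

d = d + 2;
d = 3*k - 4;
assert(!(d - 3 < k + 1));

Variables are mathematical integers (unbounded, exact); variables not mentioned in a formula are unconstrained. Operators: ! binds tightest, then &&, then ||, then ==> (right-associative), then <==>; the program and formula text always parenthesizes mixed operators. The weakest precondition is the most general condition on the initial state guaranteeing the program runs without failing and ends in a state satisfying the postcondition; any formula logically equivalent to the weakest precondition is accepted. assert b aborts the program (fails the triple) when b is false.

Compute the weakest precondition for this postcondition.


Working backward. After the program, !(d < -6) must hold.
Before assert !(d - 3 < k + 1): (!(d < k + 4)) && (!(d < -6))
Before d := 3*k - 4: (!(2*k < 8)) && (!(3*k < -2))
Before d := d + 2: (!(2*k < 8)) && (!(3*k < -2))
Answer: WP = (!(2*k < 8)) && (!(3*k < -2))


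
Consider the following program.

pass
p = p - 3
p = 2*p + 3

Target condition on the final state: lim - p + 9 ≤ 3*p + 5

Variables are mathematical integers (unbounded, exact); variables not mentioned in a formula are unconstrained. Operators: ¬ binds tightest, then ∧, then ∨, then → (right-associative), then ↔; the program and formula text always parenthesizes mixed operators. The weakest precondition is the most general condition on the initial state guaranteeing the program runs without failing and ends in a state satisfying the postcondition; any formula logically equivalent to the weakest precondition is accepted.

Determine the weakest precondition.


Working backward. After the program, the postcondition lim - p + 9 ≤ 3*p + 5 must hold; in canonical form it is lim ≤ 4*p - 4.
Before p := 2*p + 3: lim ≤ 8*p + 8
Before p := p - 3: lim ≤ 8*p - 16
Before skip: lim ≤ 8*p - 16
Answer: WP = lim ≤ 8*p - 16


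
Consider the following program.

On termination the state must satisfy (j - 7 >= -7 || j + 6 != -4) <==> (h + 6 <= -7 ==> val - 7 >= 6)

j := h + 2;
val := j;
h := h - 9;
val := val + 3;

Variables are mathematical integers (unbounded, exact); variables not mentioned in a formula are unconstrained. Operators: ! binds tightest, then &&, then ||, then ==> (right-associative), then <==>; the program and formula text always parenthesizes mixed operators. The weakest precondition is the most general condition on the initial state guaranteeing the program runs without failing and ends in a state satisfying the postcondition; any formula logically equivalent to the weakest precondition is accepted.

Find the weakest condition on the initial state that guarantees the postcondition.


Working backward. After the program, the postcondition (j - 7 >= -7 || j + 6 != -4) <==> (h + 6 <= -7 ==> val - 7 >= 6) must hold; in canonical form it is (j >= 0 || j != -10) <==> (h <= -13 ==> val >= 13).
Before val := val + 3: (j >= 0 || j != -10) <==> (h <= -13 ==> val >= 10)
Before h := h - 9: (j >= 0 || j != -10) <==> (h <= -4 ==> val >= 10)
Before val := j: (j >= 0 || j != -10) <==> (h <= -4 ==> j >= 10)
Before j := h + 2: (h >= -2 || h != -12) <==> (h <= -4 ==> h >= 8)
Answer: WP = (h >= -2 || h != -12) <==> (h <= -4 ==> h >= 8)


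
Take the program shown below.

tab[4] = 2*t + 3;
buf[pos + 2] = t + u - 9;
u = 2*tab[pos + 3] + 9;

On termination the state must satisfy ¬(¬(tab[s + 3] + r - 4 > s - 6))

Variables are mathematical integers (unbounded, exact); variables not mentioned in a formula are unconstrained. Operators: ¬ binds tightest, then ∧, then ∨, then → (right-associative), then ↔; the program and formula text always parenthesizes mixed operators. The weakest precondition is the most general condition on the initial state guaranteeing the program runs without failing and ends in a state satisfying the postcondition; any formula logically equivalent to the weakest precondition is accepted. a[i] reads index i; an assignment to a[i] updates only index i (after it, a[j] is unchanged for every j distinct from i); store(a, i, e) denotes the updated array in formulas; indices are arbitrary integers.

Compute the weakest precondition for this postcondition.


Working backward. After the program, the postcondition ¬(¬(tab[s + 3] + r - 4 > s - 6)) must hold; in canonical form it is tab[s + 3] + r > s - 2.
Before u := 2*tab[pos + 3] + 9: tab[s + 3] + r > s - 2
Before buf[pos + 2] := t + u - 9: tab[s + 3] + r > s - 2
Before tab[4] := 2*t + 3: store(tab, 4, 2*t + 3)[s + 3] + r > s - 2
Answer: WP = store(tab, 4, 2*t + 3)[s + 3] + r > s - 2


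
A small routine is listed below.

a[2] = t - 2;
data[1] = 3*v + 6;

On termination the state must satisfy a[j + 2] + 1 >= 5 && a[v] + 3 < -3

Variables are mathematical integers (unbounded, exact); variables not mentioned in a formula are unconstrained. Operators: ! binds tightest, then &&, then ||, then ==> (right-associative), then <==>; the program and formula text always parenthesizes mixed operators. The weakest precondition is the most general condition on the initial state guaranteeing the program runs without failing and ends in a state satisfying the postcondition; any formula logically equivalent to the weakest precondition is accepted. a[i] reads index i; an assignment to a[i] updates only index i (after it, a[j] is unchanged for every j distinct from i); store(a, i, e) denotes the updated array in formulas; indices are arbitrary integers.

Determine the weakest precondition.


Working backward. After the program, the postcondition a[j + 2] + 1 >= 5 && a[v] + 3 < -3 must hold; in canonical form it is a[j + 2] >= 4 && a[v] < -6.
Before data[1] := 3*v + 6: a[j + 2] >= 4 && a[v] < -6
Before a[2] := t - 2: store(a, 2, t - 2)[j + 2] >= 4 && store(a, 2, t - 2)[v] < -6
Answer: WP = store(a, 2, t - 2)[j + 2] >= 4 && store(a, 2, t - 2)[v] < -6


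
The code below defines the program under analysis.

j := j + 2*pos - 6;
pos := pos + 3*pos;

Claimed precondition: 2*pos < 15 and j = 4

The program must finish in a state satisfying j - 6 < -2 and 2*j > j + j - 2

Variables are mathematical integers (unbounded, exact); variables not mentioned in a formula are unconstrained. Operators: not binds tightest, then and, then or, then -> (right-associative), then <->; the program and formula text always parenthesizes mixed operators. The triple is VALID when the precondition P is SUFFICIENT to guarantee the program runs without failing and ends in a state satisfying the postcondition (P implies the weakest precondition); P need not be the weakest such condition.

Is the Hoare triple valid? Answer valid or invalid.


Working backward. After the program, the postcondition j - 6 < -2 and 2*j > j + j - 2 must hold; in canonical form it is j < 4.
Before pos := pos + 3*pos: j < 4
Before j := j + 2*pos - 6: j + 2*pos < 10
The weakest precondition is j + 2*pos < 10.
Check whether 2*pos < 15 and j = 4 implies it.
Countermodel: at the initial state j = 4, pos = 3, the precondition holds but the weakest precondition fails.
Answer: invalid


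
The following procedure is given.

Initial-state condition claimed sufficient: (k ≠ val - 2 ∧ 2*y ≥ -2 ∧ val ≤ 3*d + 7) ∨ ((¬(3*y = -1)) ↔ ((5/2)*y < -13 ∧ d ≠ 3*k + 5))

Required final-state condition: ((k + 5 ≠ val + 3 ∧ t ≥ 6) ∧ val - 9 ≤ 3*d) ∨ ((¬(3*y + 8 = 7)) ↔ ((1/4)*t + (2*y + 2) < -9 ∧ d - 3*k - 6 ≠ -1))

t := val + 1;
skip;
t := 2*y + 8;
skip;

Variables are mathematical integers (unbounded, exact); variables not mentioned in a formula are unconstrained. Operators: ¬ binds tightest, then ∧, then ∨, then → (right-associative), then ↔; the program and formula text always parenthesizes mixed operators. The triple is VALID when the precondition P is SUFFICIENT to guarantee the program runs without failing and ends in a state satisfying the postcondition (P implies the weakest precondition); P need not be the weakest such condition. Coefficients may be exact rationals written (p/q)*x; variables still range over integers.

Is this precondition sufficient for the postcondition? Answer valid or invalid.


Working backward. After the program, the postcondition ((k + 5 ≠ val + 3 ∧ t ≥ 6) ∧ val - 9 ≤ 3*d) ∨ ((¬(3*y + 8 = 7)) ↔ ((1/4)*t + (2*y + 2) < -9 ∧ d - 3*k - 6 ≠ -1)) must hold; in canonical form it is (k ≠ val - 2 ∧ t ≥ 6 ∧ val ≤ 3*d + 9) ∨ ((¬(3*y = -1)) ↔ ((1/4)*t + 2*y < -11 ∧ d ≠ 3*k + 5)).
Before skip: (k ≠ val - 2 ∧ t ≥ 6 ∧ val ≤ 3*d + 9) ∨ ((¬(3*y = -1)) ↔ ((1/4)*t + 2*y < -11 ∧ d ≠ 3*k + 5))
Before t := 2*y + 8: (k ≠ val - 2 ∧ 2*y ≥ -2 ∧ val ≤ 3*d + 9) ∨ ((¬(3*y = -1)) ↔ ((5/2)*y < -13 ∧ d ≠ 3*k + 5))
Before skip: (k ≠ val - 2 ∧ 2*y ≥ -2 ∧ val ≤ 3*d + 9) ∨ ((¬(3*y = -1)) ↔ ((5/2)*y < -13 ∧ d ≠ 3*k + 5))
Before t := val + 1: (k ≠ val - 2 ∧ 2*y ≥ -2 ∧ val ≤ 3*d + 9) ∨ ((¬(3*y = -1)) ↔ ((5/2)*y < -13 ∧ d ≠ 3*k + 5))
The weakest precondition is (k ≠ val - 2 ∧ 2*y ≥ -2 ∧ val ≤ 3*d + 9) ∨ ((¬(3*y = -1)) ↔ ((5/2)*y < -13 ∧ d ≠ 3*k + 5)).
Check whether (k ≠ val - 2 ∧ 2*y ≥ -2 ∧ val ≤ 3*d + 7) ∨ ((¬(3*y = -1)) ↔ ((5/2)*y < -13 ∧ d ≠ 3*k + 5)) implies it.
Every state satisfying the precondition satisfies the weakest precondition: the implication holds.
Answer: valid


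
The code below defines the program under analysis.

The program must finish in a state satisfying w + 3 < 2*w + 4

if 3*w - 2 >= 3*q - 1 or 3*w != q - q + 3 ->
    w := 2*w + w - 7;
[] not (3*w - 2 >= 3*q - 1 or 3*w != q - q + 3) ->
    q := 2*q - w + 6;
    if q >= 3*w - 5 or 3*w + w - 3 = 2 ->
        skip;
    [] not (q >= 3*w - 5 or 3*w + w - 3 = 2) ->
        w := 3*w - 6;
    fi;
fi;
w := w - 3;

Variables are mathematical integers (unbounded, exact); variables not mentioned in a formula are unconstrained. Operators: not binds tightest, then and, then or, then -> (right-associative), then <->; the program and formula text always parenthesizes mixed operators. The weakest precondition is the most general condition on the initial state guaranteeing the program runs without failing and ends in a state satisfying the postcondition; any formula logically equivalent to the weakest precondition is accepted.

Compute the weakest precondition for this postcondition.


Working backward. After the program, the postcondition w + 3 < 2*w + 4 must hold; in canonical form it is w > -1.
Before w := w - 3: w > 2
Then branch requires 3*w > 9; else branch requires ((2*q >= 4*w - 11 or 4*w = 5) -> w > 2) and ((not (2*q >= 4*w - 11 or 4*w = 5)) -> 3*w > 8).
Before the if: ((3*w >= 3*q + 1 or 3*w != 3) -> 3*w > 9) and ((not (3*w >= 3*q + 1 or 3*w != 3)) -> (((2*q >= 4*w - 11 or 4*w = 5) -> w > 2) and ((not (2*q >= 4*w - 11 or 4*w = 5)) -> 3*w > 8)))
Answer: WP = ((3*w >= 3*q + 1 or 3*w != 3) -> 3*w > 9) and ((not (3*w >= 3*q + 1 or 3*w != 3)) -> (((2*q >= 4*w - 11 or 4*w = 5) -> w > 2) and ((not (2*q >= 4*w - 11 or 4*w = 5)) -> 3*w > 8)))


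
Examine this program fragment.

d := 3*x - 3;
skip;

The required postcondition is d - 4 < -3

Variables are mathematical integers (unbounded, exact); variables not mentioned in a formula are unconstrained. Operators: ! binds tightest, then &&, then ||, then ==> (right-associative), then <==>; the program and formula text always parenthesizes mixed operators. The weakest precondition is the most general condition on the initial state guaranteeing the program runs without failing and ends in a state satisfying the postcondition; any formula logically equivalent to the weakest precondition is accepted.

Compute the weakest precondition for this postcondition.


Working backward. After the program, the postcondition d - 4 < -3 must hold; in canonical form it is d < 1.
Before skip: d < 1
Before d := 3*x - 3: 3*x < 4
Answer: WP = 3*x < 4


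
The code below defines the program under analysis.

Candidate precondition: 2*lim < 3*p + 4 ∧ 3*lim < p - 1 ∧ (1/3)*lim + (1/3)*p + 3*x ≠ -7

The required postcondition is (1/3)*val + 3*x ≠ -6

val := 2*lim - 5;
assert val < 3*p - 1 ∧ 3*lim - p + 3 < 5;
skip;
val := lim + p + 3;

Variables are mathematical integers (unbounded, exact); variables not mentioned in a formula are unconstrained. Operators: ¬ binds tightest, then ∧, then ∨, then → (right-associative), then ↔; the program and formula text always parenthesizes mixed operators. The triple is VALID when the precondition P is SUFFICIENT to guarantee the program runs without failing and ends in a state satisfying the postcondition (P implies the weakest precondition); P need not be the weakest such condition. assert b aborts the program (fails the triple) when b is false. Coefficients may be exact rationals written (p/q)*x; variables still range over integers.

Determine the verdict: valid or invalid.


Working backward. After the program, (1/3)*val + 3*x ≠ -6 must hold.
Before val := lim + p + 3: (1/3)*lim + (1/3)*p + 3*x ≠ -7
Before skip: (1/3)*lim + (1/3)*p + 3*x ≠ -7
Before assert val < 3*p - 1 ∧ 3*lim - p + 3 < 5: val < 3*p - 1 ∧ 3*lim < p + 2 ∧ (1/3)*lim + (1/3)*p + 3*x ≠ -7
Before val := 2*lim - 5: 2*lim < 3*p + 4 ∧ 3*lim < p + 2 ∧ (1/3)*lim + (1/3)*p + 3*x ≠ -7
The weakest precondition is 2*lim < 3*p + 4 ∧ 3*lim < p + 2 ∧ (1/3)*lim + (1/3)*p + 3*x ≠ -7.
Check whether 2*lim < 3*p + 4 ∧ 3*lim < p - 1 ∧ (1/3)*lim + (1/3)*p + 3*x ≠ -7 implies it.
Every state satisfying the precondition satisfies the weakest precondition: the implication holds.
Answer: valid


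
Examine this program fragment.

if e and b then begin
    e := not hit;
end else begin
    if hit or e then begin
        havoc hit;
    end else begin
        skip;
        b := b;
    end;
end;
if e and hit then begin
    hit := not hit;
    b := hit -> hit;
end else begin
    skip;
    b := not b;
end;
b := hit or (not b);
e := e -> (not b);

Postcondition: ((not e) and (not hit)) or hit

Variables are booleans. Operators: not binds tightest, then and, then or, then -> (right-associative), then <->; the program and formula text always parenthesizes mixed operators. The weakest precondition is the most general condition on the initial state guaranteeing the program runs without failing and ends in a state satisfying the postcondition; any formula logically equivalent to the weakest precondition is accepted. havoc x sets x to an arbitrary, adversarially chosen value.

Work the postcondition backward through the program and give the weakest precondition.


Working backward. After the program, ((not e) and (not hit)) or hit must hold.
Before e := e -> (not b): ((not (e -> (not b))) and (not hit)) or hit
Before b := hit or (not b): ((not (e -> (not (hit or (not b))))) and (not hit)) or hit
Then branch requires ((not (e -> hit)) and hit) or (not hit); else branch requires ((not (e -> (not (hit or b)))) and (not hit)) or hit.
Before the if: ((e and hit) -> (((not (e -> hit)) and hit) or (not hit))) and ((not (e and hit)) -> (((not (e -> (not (hit or b)))) and (not hit)) or hit))
Then branch requires ((not ((not hit) -> (not (hit or b)))) and (not hit)) or hit; else branch requires ((hit or e) -> ((not e) and (not (e -> (not b))))) and ((not (hit or e)) -> (((e and hit) -> (((not (e -> hit)) and hit) or (not hit))) and ((not (e and hit)) -> (((not (e -> (not (hit or b)))) and (not hit)) or hit)))).
Before the if: ((e and b) -> (((not ((not hit) -> (not (hit or b)))) and (not hit)) or hit)) and ((not (e and b)) -> (((hit or e) -> ((not e) and (not (e -> (not b))))) and ((not (hit or e)) -> (((e and hit) -> (((not (e -> hit)) and hit) or (not hit))) and ((not (e and hit)) -> (((not (e -> (not (hit or b)))) and (not hit)) or hit))))))
Answer: WP = ((e and b) -> (((not ((not hit) -> (not (hit or b)))) and (not hit)) or hit)) and ((not (e and b)) -> (((hit or e) -> ((not e) and (not (e -> (not b))))) and ((not (hit or e)) -> (((e and hit) -> (((not (e -> hit)) and hit) or (not hit))) and ((not (e and hit)) -> (((not (e -> (not (hit or b)))) and (not hit)) or hit))))))


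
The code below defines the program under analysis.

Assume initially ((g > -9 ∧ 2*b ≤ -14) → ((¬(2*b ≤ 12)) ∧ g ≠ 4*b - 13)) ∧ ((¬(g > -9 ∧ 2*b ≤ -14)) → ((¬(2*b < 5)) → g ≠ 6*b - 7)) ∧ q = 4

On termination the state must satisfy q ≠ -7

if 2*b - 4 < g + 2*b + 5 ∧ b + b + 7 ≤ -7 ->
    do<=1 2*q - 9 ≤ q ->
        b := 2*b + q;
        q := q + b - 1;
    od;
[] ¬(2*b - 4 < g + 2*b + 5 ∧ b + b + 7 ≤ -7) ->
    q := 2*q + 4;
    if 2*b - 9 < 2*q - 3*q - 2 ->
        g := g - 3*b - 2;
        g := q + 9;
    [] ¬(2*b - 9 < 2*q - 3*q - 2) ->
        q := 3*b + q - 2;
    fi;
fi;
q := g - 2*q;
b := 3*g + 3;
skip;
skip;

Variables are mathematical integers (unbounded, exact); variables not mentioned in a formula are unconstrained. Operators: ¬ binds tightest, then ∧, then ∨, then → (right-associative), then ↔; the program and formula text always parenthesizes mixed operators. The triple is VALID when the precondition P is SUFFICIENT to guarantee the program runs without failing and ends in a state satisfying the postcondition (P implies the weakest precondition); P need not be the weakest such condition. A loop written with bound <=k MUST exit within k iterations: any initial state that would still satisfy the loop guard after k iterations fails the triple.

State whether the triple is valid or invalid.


Working backward. After the program, q ≠ -7 must hold.
Before skip: q ≠ -7
Before skip: q ≠ -7
Before b := 3*g + 3: q ≠ -7
Before q := g - 2*q: g ≠ 2*q - 7
Then branch requires (q ≤ 9 → ((¬(2*b + 2*q ≤ 10)) ∧ g ≠ 4*b + 4*q - 9)) ∧ ((¬(q ≤ 9)) → g ≠ 2*q - 7); else branch requires (2*b + 2*q < 3 → 2*q ≠ 12) ∧ ((¬(2*b + 2*q < 3)) → g ≠ 6*b + 4*q - 3).
Before the if: ((g > -9 ∧ 2*b ≤ -14) → ((q ≤ 9 → ((¬(2*b + 2*q ≤ 10)) ∧ g ≠ 4*b + 4*q - 9)) ∧ ((¬(q ≤ 9)) → g ≠ 2*q - 7))) ∧ ((¬(g > -9 ∧ 2*b ≤ -14)) → ((2*b + 2*q < 3 → 2*q ≠ 12) ∧ ((¬(2*b + 2*q < 3)) → g ≠ 6*b + 4*q - 3)))
The weakest precondition is ((g > -9 ∧ 2*b ≤ -14) → ((q ≤ 9 → ((¬(2*b + 2*q ≤ 10)) ∧ g ≠ 4*b + 4*q - 9)) ∧ ((¬(q ≤ 9)) → g ≠ 2*q - 7))) ∧ ((¬(g > -9 ∧ 2*b ≤ -14)) → ((2*b + 2*q < 3 → 2*q ≠ 12) ∧ ((¬(2*b + 2*q < 3)) → g ≠ 6*b + 4*q - 3))).
Check whether ((g > -9 ∧ 2*b ≤ -14) → ((¬(2*b ≤ 12)) ∧ g ≠ 4*b - 13)) ∧ ((¬(g > -9 ∧ 2*b ≤ -14)) → ((¬(2*b < 5)) → g ≠ 6*b - 7)) ∧ q = 4 implies it.
Countermodel: at the initial state b = 7, g = 55, q = 4, the precondition holds but the weakest precondition fails.
Answer: invalid


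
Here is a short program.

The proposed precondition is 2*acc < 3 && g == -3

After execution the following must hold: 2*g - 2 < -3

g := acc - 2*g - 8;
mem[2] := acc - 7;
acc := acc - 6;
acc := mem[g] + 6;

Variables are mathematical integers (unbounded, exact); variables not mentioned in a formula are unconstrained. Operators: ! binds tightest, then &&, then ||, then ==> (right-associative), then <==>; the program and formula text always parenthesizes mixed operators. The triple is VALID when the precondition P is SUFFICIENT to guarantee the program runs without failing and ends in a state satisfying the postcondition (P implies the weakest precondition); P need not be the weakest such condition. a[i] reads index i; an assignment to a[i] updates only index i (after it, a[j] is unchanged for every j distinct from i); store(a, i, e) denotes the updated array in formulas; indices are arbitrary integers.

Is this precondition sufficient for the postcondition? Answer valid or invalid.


Working backward. After the program, the postcondition 2*g - 2 < -3 must hold; in canonical form it is 2*g < -1.
Before acc := mem[g] + 6: 2*g < -1
Before acc := acc - 6: 2*g < -1
Before mem[2] := acc - 7: 2*g < -1
Before g := acc - 2*g - 8: 2*acc < 4*g + 15
The weakest precondition is 2*acc < 4*g + 15.
Check whether 2*acc < 3 && g == -3 implies it.
Every state satisfying the precondition satisfies the weakest precondition: the implication holds.
Answer: valid


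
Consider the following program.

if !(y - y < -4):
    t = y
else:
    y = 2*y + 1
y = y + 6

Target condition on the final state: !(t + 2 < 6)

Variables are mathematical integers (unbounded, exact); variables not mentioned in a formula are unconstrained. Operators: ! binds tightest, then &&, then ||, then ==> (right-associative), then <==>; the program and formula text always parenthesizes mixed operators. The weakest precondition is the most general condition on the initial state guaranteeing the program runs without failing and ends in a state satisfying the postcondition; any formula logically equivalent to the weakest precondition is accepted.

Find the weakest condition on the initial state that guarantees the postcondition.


Working backward. After the program, the postcondition !(t + 2 < 6) must hold; in canonical form it is !(t < 4).
Before y := y + 6: !(t < 4)
Then branch requires !(y < 4); else branch requires !(t < 4).
Before the if: !(y < 4)
Answer: WP = !(y < 4)


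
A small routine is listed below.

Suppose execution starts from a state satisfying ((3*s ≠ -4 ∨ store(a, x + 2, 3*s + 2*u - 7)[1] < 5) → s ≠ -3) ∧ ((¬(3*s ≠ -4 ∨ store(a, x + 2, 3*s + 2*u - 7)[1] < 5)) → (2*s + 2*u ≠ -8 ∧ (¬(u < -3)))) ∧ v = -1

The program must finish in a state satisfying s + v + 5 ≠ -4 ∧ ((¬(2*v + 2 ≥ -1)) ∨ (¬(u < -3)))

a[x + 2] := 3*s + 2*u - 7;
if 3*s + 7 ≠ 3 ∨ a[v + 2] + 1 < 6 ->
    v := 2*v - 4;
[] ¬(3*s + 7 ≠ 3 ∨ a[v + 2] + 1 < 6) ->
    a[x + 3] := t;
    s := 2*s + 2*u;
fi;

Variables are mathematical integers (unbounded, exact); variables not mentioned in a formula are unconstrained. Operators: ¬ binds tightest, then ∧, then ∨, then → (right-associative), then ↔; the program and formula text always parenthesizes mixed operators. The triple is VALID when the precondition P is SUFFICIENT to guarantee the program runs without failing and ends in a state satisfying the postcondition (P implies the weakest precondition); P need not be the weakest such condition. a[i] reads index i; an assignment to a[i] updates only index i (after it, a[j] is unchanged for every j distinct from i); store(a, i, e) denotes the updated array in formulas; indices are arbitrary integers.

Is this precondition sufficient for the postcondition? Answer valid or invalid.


Working backward. After the program, the postcondition s + v + 5 ≠ -4 ∧ ((¬(2*v + 2 ≥ -1)) ∨ (¬(u < -3))) must hold; in canonical form it is s + v ≠ -9 ∧ ((¬(2*v ≥ -3)) ∨ (¬(u < -3))).
Then branch requires s + 2*v ≠ -5 ∧ ((¬(4*v ≥ 5)) ∨ (¬(u < -3))); else branch requires 2*s + 2*u + v ≠ -9 ∧ ((¬(2*v ≥ -3)) ∨ (¬(u < -3))).
Before the if: ((3*s ≠ -4 ∨ a[v + 2] < 5) → (s + 2*v ≠ -5 ∧ ((¬(4*v ≥ 5)) ∨ (¬(u < -3))))) ∧ ((¬(3*s ≠ -4 ∨ a[v + 2] < 5)) → (2*s + 2*u + v ≠ -9 ∧ ((¬(2*v ≥ -3)) ∨ (¬(u < -3)))))
Before a[x + 2] := 3*s + 2*u - 7: ((3*s ≠ -4 ∨ store(a, x + 2, 3*s + 2*u - 7)[v + 2] < 5) → (s + 2*v ≠ -5 ∧ ((¬(4*v ≥ 5)) ∨ (¬(u < -3))))) ∧ ((¬(3*s ≠ -4 ∨ store(a, x + 2, 3*s + 2*u - 7)[v + 2] < 5)) → (2*s + 2*u + v ≠ -9 ∧ ((¬(2*v ≥ -3)) ∨ (¬(u < -3)))))
The weakest precondition is ((3*s ≠ -4 ∨ store(a, x + 2, 3*s + 2*u - 7)[v + 2] < 5) → (s + 2*v ≠ -5 ∧ ((¬(4*v ≥ 5)) ∨ (¬(u < -3))))) ∧ ((¬(3*s ≠ -4 ∨ store(a, x + 2, 3*s + 2*u - 7)[v + 2] < 5)) → (2*s + 2*u + v ≠ -9 ∧ ((¬(2*v ≥ -3)) ∨ (¬(u < -3))))).
Check whether ((3*s ≠ -4 ∨ store(a, x + 2, 3*s + 2*u - 7)[1] < 5) → s ≠ -3) ∧ ((¬(3*s ≠ -4 ∨ store(a, x + 2, 3*s + 2*u - 7)[1] < 5)) → (2*s + 2*u ≠ -8 ∧ (¬(u < -3)))) ∧ v = -1 implies it.
Every state satisfying the precondition satisfies the weakest precondition: the implication holds.
Answer: valid


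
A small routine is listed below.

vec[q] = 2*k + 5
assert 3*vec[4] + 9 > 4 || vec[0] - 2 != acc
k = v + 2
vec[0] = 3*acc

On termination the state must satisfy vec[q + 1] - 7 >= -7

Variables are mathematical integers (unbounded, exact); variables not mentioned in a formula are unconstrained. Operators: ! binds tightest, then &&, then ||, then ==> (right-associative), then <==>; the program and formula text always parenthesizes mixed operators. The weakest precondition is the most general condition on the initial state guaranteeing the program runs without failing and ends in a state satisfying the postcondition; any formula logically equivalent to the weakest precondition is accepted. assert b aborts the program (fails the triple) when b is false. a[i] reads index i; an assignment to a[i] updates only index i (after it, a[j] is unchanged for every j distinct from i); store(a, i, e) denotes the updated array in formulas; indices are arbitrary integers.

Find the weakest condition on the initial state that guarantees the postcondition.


Working backward. After the program, the postcondition vec[q + 1] - 7 >= -7 must hold; in canonical form it is vec[q + 1] >= 0.
Before vec[0] := 3*acc: store(vec, 0, 3*acc)[q + 1] >= 0
Before k := v + 2: store(vec, 0, 3*acc)[q + 1] >= 0
Before assert 3*vec[4] + 9 > 4 || vec[0] - 2 != acc: (3*vec[4] > -5 || vec[0] != acc + 2) && store(vec, 0, 3*acc)[q + 1] >= 0
Before vec[q] := 2*k + 5: (3*store(vec, q, 2*k + 5)[4] > -5 || store(vec, q, 2*k + 5)[0] != acc + 2) && store(store(vec, q, 2*k + 5), 0, 3*acc)[q + 1] >= 0
Answer: WP = (3*store(vec, q, 2*k + 5)[4] > -5 || store(vec, q, 2*k + 5)[0] != acc + 2) && store(store(vec, q, 2*k + 5), 0, 3*acc)[q + 1] >= 0
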